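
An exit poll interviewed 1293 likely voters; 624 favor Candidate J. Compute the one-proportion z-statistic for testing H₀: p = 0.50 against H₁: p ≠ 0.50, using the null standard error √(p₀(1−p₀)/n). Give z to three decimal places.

z = -1.251

With x = 624 successes in n = 1293, p̂ = 0.48260.
Null standard error: √(0.50·0.50/1293) = √0.000193349 = 0.013905.
Test statistic: z = -0.01740/0.013905 = -1.251.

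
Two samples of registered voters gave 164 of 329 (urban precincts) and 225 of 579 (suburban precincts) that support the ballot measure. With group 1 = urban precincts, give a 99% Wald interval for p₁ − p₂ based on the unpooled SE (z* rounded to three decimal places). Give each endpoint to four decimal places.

p̂₁ = 0.49848, p̂₂ = 0.38860, so the observed difference is 0.10988.
SE = √(0.000759871 + 0.000410346) = √0.001170217 = 0.034208.
z* = 2.576 at the 99% level. Margin of error = 0.08812.
Interval: 0.10988 ± 0.08812 → (0.0218, 0.1980).

(0.0218, 0.1980)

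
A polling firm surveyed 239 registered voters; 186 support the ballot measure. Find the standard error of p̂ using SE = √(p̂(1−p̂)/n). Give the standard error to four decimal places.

Sample proportion p̂ = 186/239 = 0.77824.
p̂(1−p̂) = 0.172583.
SE = √(0.172583/239) = 0.0269.

SE = 0.0269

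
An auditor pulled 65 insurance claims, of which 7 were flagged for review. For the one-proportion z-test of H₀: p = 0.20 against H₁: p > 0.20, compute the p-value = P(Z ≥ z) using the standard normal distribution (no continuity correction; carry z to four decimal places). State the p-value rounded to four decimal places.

p-value = 0.9686

With x = 7 successes in n = 65, p̂ = 0.10769.
Under H₀, SE = √(p₀(1−p₀)/n) = √(0.20·0.80/65) = √0.002461538 = 0.049614.
Test statistic (full precision, shown to 4 dp): z = (7/65 − 0.20)/SE₀ ≈ -1.8605.
p-value = P(Z ≥ z) with z = -1.8605 → 0.9686.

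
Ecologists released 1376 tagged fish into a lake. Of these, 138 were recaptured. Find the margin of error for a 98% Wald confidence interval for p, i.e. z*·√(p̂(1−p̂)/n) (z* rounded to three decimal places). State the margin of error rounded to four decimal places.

Sample proportion p̂ = 138/1376 = 0.10029.
SE = √(p̂(1−p̂)/n) = √(0.090232/1376) = 0.008098.
The 98% critical value is z* = 2.326.
ME = 2.326·0.008098 = 0.0188.

ME = 0.0188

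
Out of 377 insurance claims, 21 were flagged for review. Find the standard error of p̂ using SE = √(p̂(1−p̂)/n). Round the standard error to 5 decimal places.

SE = 0.01181

With x = 21 successes in n = 377, p̂ = 0.05570.
p̂(1−p̂) = 0.05570·0.94430 = 0.052598.
SE = √(0.052598/377) = 0.01181.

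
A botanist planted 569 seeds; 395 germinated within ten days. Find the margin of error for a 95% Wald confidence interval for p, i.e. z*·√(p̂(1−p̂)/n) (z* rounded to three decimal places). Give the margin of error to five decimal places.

Sample proportion p̂ = 395/569 = 0.69420.
Standard error of p̂: √(0.212286/569) = √0.000373087 = 0.019315.
The 95% critical value is z* = 1.960.
So ME = 0.03786.

ME = 0.03786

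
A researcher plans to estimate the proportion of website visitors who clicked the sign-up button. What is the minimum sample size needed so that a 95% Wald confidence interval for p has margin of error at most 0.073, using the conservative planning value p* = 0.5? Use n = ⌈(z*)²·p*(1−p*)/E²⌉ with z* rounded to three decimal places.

z* = 1.960 at the 95% level.
p*(1−p*) = 0.50·0.50 = 0.2500.
(z*)²·p*(1−p*)/E² = 3.841600·0.2500/0.005329 = 180.221.
Rounding up, n = 181.

n = 181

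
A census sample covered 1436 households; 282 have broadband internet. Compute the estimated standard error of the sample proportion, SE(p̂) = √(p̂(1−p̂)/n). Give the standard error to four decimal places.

The sample proportion is 282/1436 = 0.19638.
p̂(1−p̂) = 0.157815.
Dividing by n and taking the root: √0.000109899 = 0.0105.

SE = 0.0105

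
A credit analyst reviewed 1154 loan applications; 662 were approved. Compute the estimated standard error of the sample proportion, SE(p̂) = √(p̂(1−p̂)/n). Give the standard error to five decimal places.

With x = 662 successes in n = 1154, p̂ = 0.57366.
p̂(1−p̂) = 0.244574.
SE = √(0.244574/1154) = √0.000211936 = 0.01456.

SE = 0.01456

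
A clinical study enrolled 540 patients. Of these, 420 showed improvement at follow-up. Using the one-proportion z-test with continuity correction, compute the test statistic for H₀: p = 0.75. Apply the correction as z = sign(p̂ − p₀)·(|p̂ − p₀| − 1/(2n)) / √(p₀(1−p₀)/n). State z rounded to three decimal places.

z = 1.441

With x = 420 successes in n = 540, p̂ = 0.77778. p̂ − p₀ = 0.027778.
Continuity correction 1/(2n) = 1/1080 = 0.000926.
Corrected numerator: |0.027778| − 0.000926 = 0.026852.
Null standard error: √(0.75·0.25/540) = √0.000347222 = 0.018634.
z = (+)0.026852/0.018634 = 1.441.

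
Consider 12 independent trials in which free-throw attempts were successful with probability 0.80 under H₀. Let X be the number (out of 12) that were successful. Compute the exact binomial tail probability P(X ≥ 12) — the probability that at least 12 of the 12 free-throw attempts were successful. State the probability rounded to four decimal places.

P = 0.0687

X is binomial with n = 12 and p = 0.80.
P(X ≥ 12) = C(12,12)·0.80^12·0.20^0.
= 0.068719 = 0.0687.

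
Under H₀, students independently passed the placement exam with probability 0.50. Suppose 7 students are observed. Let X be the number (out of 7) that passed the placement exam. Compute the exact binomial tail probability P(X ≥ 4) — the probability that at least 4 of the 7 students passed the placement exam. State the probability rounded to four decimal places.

P = 0.5000

X ~ Binomial(n=7, p=0.50).
P(X ≥ 4) = C(7,4)·0.50^4·0.50^3 + C(7,5)·0.50^5·0.50^2 + C(7,6)·0.50^6·0.50^1 + C(7,7)·0.50^7·0.50^0.
= 0.273438 + 0.164062 + 0.054688 + 0.007812 = 0.5000.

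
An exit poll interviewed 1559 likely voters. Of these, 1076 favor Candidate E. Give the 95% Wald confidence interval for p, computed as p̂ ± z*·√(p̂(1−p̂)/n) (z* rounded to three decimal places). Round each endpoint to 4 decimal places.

(0.6672, 0.7131)

p̂ = 1076/1559 = 0.69019.
Standard error of p̂: √(0.213829/1559) = √0.000137158 = 0.011711.
The 95% critical value is z* = 1.960.
Margin of error: 1.960 × 0.011711 = 0.02295.
So the interval runs from 0.6672 to 0.7131.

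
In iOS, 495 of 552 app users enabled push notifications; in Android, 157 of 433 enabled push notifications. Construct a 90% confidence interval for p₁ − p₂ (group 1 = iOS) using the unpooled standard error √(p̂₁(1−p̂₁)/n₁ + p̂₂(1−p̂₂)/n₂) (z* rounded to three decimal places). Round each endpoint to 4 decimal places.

(0.4906, 0.5777)

p̂₁ = 0.89674, p̂₂ = 0.36259, so the observed difference is 0.53415.
Unpooled SE = √(p̂₁(1−p̂₁)/n₁ + p̂₂(1−p̂₂)/n₂) = √(0.000167750 + 0.000533759) = 0.026486.
z* = 1.645 at the 90% level. Margin of error = 0.04357.
So the interval runs from 0.4906 to 0.5777.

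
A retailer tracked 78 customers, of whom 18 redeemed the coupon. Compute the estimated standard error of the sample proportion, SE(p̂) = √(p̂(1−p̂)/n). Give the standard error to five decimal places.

Sample proportion p̂ = 18/78 = 0.23077.
p̂(1−p̂) = 0.23077·0.76923 = 0.177515.
Dividing by n and taking the root: √0.002275833 = 0.04771.

SE = 0.04771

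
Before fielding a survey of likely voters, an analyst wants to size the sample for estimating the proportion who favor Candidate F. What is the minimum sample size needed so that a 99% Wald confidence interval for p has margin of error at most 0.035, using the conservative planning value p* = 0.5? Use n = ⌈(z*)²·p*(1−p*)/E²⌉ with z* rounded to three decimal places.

n = 1355

For 99% confidence, z* = 2.576.
p*(1−p*) = 0.50·0.50 = 0.2500.
(z*)²·p*(1−p*)/E² = 6.635776·0.2500/0.001225 = 1354.240.
Rounding up, n = 1355.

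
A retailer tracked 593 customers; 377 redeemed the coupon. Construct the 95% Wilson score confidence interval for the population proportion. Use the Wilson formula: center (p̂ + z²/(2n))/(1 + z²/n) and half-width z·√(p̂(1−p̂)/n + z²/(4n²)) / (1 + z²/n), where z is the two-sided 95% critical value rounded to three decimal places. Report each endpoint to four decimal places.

(0.5963, 0.6735)

Here p̂ = 377/593 = 0.63575 and z = 1.960 (z² = 3.841600).
Denominator 1 + z²/n = 1 + 3.841600/593 = 1.006478.
Adjusted center: (0.63575 + z²/(2n))/1.006478 = 0.63488.
Radicand: p̂(1−p̂)/n + z²/(4n²) = 0.000390509 + 0.000002731 = 0.000393240.
Half-width = z·√(radicand)/denom = 1.960·0.019830/1.006478 = 0.03862.
So the interval runs from 0.5963 to 0.6735.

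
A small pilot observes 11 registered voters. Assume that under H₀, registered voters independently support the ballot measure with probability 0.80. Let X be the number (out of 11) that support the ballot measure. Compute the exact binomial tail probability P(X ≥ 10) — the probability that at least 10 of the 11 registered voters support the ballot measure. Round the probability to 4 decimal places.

X ~ Binomial(n=11, p=0.80).
P(X ≥ 10) = C(11,10)·0.80^10·0.20^1 + C(11,11)·0.80^11·0.20^0.
= 0.236223 + 0.085899 = 0.3221.

P = 0.3221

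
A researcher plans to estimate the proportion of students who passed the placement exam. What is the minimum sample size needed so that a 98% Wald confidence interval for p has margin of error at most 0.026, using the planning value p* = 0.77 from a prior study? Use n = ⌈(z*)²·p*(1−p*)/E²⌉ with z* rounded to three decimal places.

z* = 2.326 at the 98% level.
p*(1−p*) = 0.77·0.23 = 0.1771.
(z*)²·p*(1−p*)/E² = 5.410276·0.1771/0.000676 = 1417.396.
Rounding up, n = 1418.

n = 1418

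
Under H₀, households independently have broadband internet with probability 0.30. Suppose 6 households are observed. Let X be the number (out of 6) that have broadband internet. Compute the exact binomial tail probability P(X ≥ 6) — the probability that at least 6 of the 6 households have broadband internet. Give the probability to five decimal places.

P = 0.00073

X ~ Binomial(n=6, p=0.30).
P(X ≥ 6) = C(6,6)·0.30^6·0.70^0.
= 0.000729 = 0.00073.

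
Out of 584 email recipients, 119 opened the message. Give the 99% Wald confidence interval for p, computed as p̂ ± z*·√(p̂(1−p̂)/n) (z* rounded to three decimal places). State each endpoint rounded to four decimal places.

Sample proportion p̂ = 119/584 = 0.20377.
SE(p̂) = √(0.20377·0.79623/584) = 0.016668.
z* = 2.576 at the 99% level.
Margin of error: 2.576 × 0.016668 = 0.04294.
CI: 0.20377 ± 0.04294 = (0.1608, 0.2467).

(0.1608, 0.2467)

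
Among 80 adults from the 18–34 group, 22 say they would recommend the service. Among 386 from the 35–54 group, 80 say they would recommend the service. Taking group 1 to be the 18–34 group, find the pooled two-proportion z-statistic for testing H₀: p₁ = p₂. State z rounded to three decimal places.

z = 1.334

Sample proportions: p̂₁ = 22/80 = 0.27500 and p̂₂ = 80/386 = 0.20725.
Pooling: p̂ = 102/466 = 0.21888.
SE = √[p̂(1−p̂)(1/n₁+1/n₂)] = √[0.21888·0.78112·(1/80+1/386)] ≈ 0.050795.
z = 0.06775/0.050795 = 1.334.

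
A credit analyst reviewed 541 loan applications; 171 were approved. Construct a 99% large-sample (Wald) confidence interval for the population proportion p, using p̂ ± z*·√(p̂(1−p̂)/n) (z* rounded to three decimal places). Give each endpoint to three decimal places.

(0.265, 0.368)

With x = 171 successes in n = 541, p̂ = 0.31608.
Standard error of p̂: √(0.216174/541) = √0.000399582 = 0.019990.
For 99% confidence, z* = 2.576.
Margin of error: 2.576 × 0.019990 = 0.05149.
Interval: 0.31608 ± 0.05149 → (0.265, 0.368).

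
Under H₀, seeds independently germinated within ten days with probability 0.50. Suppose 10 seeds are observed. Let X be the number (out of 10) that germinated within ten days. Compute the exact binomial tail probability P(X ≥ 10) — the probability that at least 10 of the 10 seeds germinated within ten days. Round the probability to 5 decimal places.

X ~ Binomial(n=10, p=0.50).
P(X ≥ 10) = C(10,10)·0.50^10·0.50^0.
= 0.000977 = 0.00098.

P = 0.00098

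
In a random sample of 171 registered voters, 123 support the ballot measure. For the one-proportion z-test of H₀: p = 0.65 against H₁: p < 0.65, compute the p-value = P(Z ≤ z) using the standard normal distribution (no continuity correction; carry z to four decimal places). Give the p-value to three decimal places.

Sample proportion p̂ = 123/171 = 0.71930.
Under H₀, SE = √(p₀(1−p₀)/n) = √(0.65·0.35/171) = √0.001330409 = 0.036475.
z = (p̂ − p₀)/SE = (123/171 − 0.65)/0.036475 ≈ 1.8999.
From the standard normal, P(Z ≤ z) = 0.971.

p-value = 0.971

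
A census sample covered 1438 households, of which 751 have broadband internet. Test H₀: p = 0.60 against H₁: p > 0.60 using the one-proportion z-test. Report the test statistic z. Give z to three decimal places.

z = -6.018

The sample proportion is 751/1438 = 0.52225.
Under H₀, SE = √(p₀(1−p₀)/n) = √(0.60·0.40/1438) = √0.000166898 = 0.012919.
z = (p̂ − p₀)/SE = (0.52225 − 0.60)/0.012919 = -6.018.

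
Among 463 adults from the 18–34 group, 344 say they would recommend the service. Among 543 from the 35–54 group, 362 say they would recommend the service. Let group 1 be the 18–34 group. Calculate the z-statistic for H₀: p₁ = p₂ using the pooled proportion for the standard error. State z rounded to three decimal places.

z = 2.637

p̂₁ = 344/463 = 0.74298, p̂₂ = 362/543 = 0.66667.
Pooling: p̂ = 706/1006 = 0.70179.
Pooled SE = √[0.2092811·0.00400145] ≈ 0.028938.
z = (p̂₁ − p̂₂)/SE = (0.74298 − 0.66667)/0.028938 = 0.07631/0.028938 = 2.637.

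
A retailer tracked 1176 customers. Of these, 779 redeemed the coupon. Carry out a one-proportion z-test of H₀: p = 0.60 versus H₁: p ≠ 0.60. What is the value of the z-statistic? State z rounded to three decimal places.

z = 4.369

p̂ = 779/1176 = 0.66241.
Null standard error: √(0.60·0.40/1176) = √0.000204082 = 0.014286.
z = (0.66241 − 0.60)/0.014286 = 0.06241/0.014286 = 4.369.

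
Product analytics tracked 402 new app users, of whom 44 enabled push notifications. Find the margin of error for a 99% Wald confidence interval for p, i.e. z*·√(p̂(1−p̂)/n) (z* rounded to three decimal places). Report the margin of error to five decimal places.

ME = 0.04011

With x = 44 successes in n = 402, p̂ = 0.10945.
SE = √(p̂(1−p̂)/n) = √(0.097473/402) = 0.015571.
The 99% critical value is z* = 2.576.
ME = 2.576·0.015571 = 0.04011.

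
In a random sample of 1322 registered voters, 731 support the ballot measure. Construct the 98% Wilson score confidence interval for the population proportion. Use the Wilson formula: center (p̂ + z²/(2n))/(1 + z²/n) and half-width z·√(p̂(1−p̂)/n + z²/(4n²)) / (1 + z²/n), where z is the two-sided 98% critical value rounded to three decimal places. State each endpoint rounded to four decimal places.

(0.5210, 0.5845)

p̂ = 731/1322 = 0.55295; z = 2.326, so z² = 5.410276.
Denominator 1 + z²/n = 1 + 5.410276/1322 = 1.004092.
Center = (0.55295 + 0.002046)/1.004092 = 0.55273.
Radicand: p̂(1−p̂)/n + z²/(4n²) = 0.000186987 + 0.000000774 = 0.000187761.
Half-width = 2.326·√0.000187761/1.004092 = 0.03174.
So the interval runs from 0.5210 to 0.5845.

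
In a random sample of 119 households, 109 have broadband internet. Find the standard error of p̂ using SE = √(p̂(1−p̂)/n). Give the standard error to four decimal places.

Sample proportion p̂ = 109/119 = 0.91597.
p̂(1−p̂) = 0.076969.
SE = √(0.076969/119) = √0.000646798 = 0.0254.

SE = 0.0254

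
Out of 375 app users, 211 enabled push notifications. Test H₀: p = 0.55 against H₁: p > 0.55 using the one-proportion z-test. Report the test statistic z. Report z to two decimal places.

Sample proportion p̂ = 211/375 = 0.56267.
Null standard error: √(0.55·0.45/375) = √0.000660000 = 0.025690.
z = (p̂ − p₀)/SE = (0.56267 − 0.55)/0.025690 = 0.49.

z = 0.49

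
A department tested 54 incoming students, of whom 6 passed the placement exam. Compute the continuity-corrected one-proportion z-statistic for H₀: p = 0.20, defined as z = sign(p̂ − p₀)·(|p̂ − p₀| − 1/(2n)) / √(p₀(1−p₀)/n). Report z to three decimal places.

z = -1.463

Sample proportion p̂ = 6/54 = 0.11111. p̂ − p₀ = -0.088889.
1/(2n) = 0.009259.
Corrected numerator: |-0.088889| − 0.009259 = 0.079630.
Null standard error: √(0.20·0.80/54) = √0.002962963 = 0.054433.
z = (−)0.079630/0.054433 = -1.463.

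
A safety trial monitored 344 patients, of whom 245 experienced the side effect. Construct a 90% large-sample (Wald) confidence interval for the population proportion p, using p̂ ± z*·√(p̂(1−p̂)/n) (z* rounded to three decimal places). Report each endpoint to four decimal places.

(0.6721, 0.7524)

With x = 245 successes in n = 344, p̂ = 0.71221.
Standard error of p̂: √(0.204967/344) = √0.000595835 = 0.024410.
z* = 1.645 at the 90% level.
Margin = 1.645·0.024410 = 0.04015.
So the interval runs from 0.6721 to 0.7524.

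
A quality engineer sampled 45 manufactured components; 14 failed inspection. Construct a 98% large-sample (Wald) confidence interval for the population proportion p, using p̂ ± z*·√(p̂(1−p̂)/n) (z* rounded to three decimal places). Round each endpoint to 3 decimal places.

(0.151, 0.472)

With x = 14 successes in n = 45, p̂ = 0.31111.
SE = √(p̂(1−p̂)/n) = √(0.214321/45) = 0.069012.
The 98% critical value is z* = 2.326.
Margin of error: 2.326 × 0.069012 = 0.16052.
CI: 0.31111 ± 0.16052 = (0.151, 0.472).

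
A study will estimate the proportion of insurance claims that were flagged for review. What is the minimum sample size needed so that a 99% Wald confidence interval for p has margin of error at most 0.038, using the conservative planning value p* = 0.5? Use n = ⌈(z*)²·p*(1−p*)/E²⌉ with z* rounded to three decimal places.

z* = 2.576 at the 99% level.
p*(1−p*) = 0.2500.
Required n before rounding: 6.635776 × 0.2500 / 0.038² = 1148.853.
Rounding up, n = 1149.

n = 1149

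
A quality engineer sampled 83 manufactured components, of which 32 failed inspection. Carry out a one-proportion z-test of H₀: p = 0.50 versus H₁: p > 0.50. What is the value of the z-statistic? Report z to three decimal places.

z = -2.086

Sample proportion p̂ = 32/83 = 0.38554.
Null standard error: √(0.50·0.50/83) = √0.003012048 = 0.054882.
Test statistic: z = -0.11446/0.054882 = -2.086.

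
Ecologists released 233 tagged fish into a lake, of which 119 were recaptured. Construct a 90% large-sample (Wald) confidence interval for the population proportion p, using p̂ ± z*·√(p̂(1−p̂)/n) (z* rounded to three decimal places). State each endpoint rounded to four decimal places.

Sample proportion p̂ = 119/233 = 0.51073.
SE = √(p̂(1−p̂)/n) = √(0.249885/233) = 0.032749.
For 90% confidence, z* = 1.645.
Margin of error: 1.645 × 0.032749 = 0.05387.
Interval: 0.51073 ± 0.05387 → (0.4569, 0.5646).

(0.4569, 0.5646)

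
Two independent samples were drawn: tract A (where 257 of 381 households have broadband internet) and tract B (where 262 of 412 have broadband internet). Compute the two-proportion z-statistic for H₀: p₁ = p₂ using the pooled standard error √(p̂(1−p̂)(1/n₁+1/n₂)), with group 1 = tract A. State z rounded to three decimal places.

z = 1.143

Sample proportions: p̂₁ = 257/381 = 0.67454 and p̂₂ = 262/412 = 0.63592.
Pooling: p̂ = 519/793 = 0.65448.
SE = √[p̂(1−p̂)(1/n₁+1/n₂)] = √[0.65448·0.34552·(1/381+1/412)] ≈ 0.033800.
z = 0.03862/0.033800 = 1.143.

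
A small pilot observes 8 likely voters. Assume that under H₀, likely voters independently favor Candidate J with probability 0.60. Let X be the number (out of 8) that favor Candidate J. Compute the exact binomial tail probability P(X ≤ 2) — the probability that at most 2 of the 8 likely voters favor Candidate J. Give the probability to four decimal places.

X ~ Binomial(n=8, p=0.60).
P(X ≤ 2) = C(8,0)·0.60^0·0.40^8 + C(8,1)·0.60^1·0.40^7 + C(8,2)·0.60^2·0.40^6.
= 0.000655 + 0.007864 + 0.041288 = 0.0498.

P = 0.0498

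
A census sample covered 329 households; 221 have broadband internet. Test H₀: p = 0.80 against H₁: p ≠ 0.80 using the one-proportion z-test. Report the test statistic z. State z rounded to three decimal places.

p̂ = 221/329 = 0.67173.
Under H₀, SE = √(p₀(1−p₀)/n) = √(0.80·0.20/329) = √0.000486322 = 0.022053.
z = (p̂ − p₀)/SE = (0.67173 − 0.80)/0.022053 = -5.816.

z = -5.816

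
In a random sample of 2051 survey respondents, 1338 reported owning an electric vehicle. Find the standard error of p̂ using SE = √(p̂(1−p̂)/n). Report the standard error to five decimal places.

SE = 0.01052

The sample proportion is 1338/2051 = 0.65236.
p̂(1−p̂) = 0.226786.
Dividing by n and taking the root: √0.000110573 = 0.01052.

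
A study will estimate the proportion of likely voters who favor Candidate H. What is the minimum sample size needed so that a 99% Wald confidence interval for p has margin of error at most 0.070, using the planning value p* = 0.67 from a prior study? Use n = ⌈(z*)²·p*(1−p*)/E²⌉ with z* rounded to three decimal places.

n = 300

For 99% confidence, z* = 2.576.
p*(1−p*) = 0.67·0.33 = 0.2211.
(z*)²·p*(1−p*)/E² = 6.635776·0.2211/0.004900 = 299.422.
⌈299.422⌉ = 300.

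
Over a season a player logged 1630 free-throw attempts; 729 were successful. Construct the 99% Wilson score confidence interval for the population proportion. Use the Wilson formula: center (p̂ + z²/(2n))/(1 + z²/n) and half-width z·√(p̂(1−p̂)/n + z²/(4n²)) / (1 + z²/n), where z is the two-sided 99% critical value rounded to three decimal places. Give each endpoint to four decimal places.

(0.4158, 0.4791)

Here p̂ = 729/1630 = 0.44724 and z = 2.576 (z² = 6.635776).
Denominator 1 + z²/n = 1 + 6.635776/1630 = 1.004071.
Adjusted center: (0.44724 + z²/(2n))/1.004071 = 0.44745.
Radicand: p̂(1−p̂)/n + z²/(4n²) = 0.000151666 + 0.000000624 = 0.000152290.
Half-width = 2.576·√0.000152290/1.004071 = 0.03166.
Interval: 0.44745 ± 0.03166 → (0.4158, 0.4791).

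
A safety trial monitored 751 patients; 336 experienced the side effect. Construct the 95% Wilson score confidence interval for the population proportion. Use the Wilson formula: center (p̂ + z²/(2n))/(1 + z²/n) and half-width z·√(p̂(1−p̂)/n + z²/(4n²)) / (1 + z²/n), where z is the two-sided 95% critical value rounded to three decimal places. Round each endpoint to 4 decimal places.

(0.4122, 0.4831)

p̂ = 336/751 = 0.44740; z = 1.960, so z² = 3.841600.
1 + z²/n = 1.005115.
Adjusted center: (0.44740 + z²/(2n))/1.005115 = 0.44767.
Radicand: p̂(1−p̂)/n + z²/(4n²) = 0.000329206 + 0.000001703 = 0.000330909.
Half-width = z·√(radicand)/denom = 1.960·0.018191/1.005115 = 0.03547.
CI: 0.44767 ± 0.03547 = (0.4122, 0.4831).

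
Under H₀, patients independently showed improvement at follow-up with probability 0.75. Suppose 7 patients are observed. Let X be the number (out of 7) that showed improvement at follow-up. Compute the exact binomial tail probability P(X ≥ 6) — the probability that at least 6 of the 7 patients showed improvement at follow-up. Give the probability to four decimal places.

P = 0.4449

X is binomial with n = 7 and p = 0.75.
P(X ≥ 6) = C(7,6)·0.75^6·0.25^1 + C(7,7)·0.75^7·0.25^0.
= 0.311462 + 0.133484 = 0.4449.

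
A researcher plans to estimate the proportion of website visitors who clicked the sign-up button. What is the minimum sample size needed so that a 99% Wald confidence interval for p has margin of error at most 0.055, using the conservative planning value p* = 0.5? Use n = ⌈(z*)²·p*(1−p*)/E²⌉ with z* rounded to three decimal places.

The 99% critical value is z* = 2.576.
p*(1−p*) = 0.2500.
Required n before rounding: 6.635776 × 0.2500 / 0.055² = 548.411.
⌈548.411⌉ = 549.

n = 549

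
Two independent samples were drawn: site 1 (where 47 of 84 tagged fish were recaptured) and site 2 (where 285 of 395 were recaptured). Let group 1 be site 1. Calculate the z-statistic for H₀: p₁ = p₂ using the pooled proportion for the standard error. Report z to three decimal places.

Sample proportions: p̂₁ = 47/84 = 0.55952 and p̂₂ = 285/395 = 0.72152.
Pooled p̂ = (47+285)/(84+395) = 332/479 = 0.69311.
SE = √[p̂(1−p̂)(1/n₁+1/n₂)] = √[0.69311·0.30689·(1/84+1/395)] ≈ 0.055414.
z = -0.16200/0.055414 = -2.923.

z = -2.923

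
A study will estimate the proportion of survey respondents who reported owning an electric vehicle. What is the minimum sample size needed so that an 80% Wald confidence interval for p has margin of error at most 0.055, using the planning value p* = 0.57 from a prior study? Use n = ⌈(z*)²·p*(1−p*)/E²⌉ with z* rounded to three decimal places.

The 80% critical value is z* = 1.282.
p*(1−p*) = 0.57·0.43 = 0.2451.
(z*)²·p*(1−p*)/E² = 1.643524·0.2451/0.003025 = 133.166.
Rounding up, n = 134.

n = 134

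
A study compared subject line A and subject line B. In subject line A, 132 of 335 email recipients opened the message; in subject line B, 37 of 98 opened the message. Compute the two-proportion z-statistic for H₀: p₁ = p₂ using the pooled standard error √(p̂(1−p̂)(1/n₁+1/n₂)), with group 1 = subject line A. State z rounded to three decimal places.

p̂₁ = 132/335 = 0.39403, p̂₂ = 37/98 = 0.37755.
Pooling: p̂ = 169/433 = 0.39030.
Pooled SE = √[0.2379660·0.01318916] ≈ 0.056023.
z = 0.01648/0.056023 = 0.294.

z = 0.294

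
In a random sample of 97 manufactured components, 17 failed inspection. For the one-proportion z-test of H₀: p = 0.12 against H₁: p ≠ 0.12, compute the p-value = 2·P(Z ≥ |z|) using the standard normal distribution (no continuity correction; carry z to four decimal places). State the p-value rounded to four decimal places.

p-value = 0.0940

With x = 17 successes in n = 97, p̂ = 0.17526.
SE₀ = √(0.12·0.88/97) = 0.032995.
Test statistic (full precision, shown to 4 dp): z = (17/97 − 0.12)/SE₀ ≈ 1.6747.
p-value = 2·P(Z ≥ |z|) with z = 1.6747 → 0.0940.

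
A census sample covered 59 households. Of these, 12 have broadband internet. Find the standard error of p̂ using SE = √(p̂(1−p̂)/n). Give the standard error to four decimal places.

p̂ = 12/59 = 0.20339.
p̂(1−p̂) = 0.162023.
SE = √(0.162023/59) = √0.002746153 = 0.0524.

SE = 0.0524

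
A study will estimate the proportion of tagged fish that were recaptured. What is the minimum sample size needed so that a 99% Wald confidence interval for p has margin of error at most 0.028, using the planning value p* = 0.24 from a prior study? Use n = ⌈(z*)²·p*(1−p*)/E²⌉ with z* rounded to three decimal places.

z* = 2.576 at the 99% level.
p*(1−p*) = 0.1824.
(z*)²·p*(1−p*)/E² = 6.635776·0.1824/0.000784 = 1543.834.
Rounding up, n = 1544.

n = 1544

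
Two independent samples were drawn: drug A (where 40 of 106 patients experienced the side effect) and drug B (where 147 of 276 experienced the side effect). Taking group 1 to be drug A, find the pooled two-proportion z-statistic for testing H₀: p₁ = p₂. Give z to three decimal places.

p̂₁ = 40/106 = 0.37736, p̂₂ = 147/276 = 0.53261.
Pooled p̂ = (40+147)/(106+276) = 187/382 = 0.48953.
Pooled SE = √[0.2498904·0.01305715] ≈ 0.057121.
z = -0.15525/0.057121 = -2.718.

z = -2.718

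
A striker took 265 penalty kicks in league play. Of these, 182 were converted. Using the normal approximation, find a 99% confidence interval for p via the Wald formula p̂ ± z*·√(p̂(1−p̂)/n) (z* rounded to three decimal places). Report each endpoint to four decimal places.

(0.6134, 0.7602)

p̂ = 182/265 = 0.68679.
Standard error of p̂: √(0.215109/265) = √0.000811730 = 0.028491.
For 99% confidence, z* = 2.576.
Margin = 2.576·0.028491 = 0.07339.
CI: 0.68679 ± 0.07339 = (0.6134, 0.7602).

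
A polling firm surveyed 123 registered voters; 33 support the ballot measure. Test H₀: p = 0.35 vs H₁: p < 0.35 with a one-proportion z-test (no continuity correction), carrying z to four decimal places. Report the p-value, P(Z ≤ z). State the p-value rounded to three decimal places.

p-value = 0.029

The sample proportion is 33/123 = 0.26829.
Under H₀, SE = √(p₀(1−p₀)/n) = √(0.35·0.65/123) = √0.001849593 = 0.043007.
z = (p̂ − p₀)/SE = (33/123 − 0.35)/0.043007 ≈ -1.8999.
From the standard normal, P(Z ≤ z) = 0.029.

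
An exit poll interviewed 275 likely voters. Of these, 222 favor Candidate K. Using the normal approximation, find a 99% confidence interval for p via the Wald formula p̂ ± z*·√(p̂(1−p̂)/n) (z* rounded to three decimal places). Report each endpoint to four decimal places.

(0.7460, 0.8685)

Sample proportion p̂ = 222/275 = 0.80727.
SE = √(p̂(1−p̂)/n) = √(0.155583/275) = 0.023786.
The 99% critical value is z* = 2.576.
Margin of error: 2.576 × 0.023786 = 0.06127.
So the interval runs from 0.7460 to 0.8685.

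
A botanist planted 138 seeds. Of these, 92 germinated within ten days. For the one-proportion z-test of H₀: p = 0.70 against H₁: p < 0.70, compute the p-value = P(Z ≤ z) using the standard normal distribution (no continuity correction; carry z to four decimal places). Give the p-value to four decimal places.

p-value = 0.1964

With x = 92 successes in n = 138, p̂ = 0.66667.
Under H₀, SE = √(p₀(1−p₀)/n) = √(0.70·0.30/138) = √0.001521739 = 0.039009.
z = (p̂ − p₀)/SE = (92/138 − 0.70)/0.039009 ≈ -0.8545.
From the standard normal, P(Z ≤ z) = 0.1964.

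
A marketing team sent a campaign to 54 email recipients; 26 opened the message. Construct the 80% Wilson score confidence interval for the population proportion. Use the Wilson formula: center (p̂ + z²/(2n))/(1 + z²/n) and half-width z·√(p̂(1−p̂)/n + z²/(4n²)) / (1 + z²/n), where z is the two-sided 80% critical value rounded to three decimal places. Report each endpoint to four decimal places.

Here p̂ = 26/54 = 0.48148 and z = 1.282 (z² = 1.643524).
1 + z²/n = 1.030436.
Adjusted center: (0.48148 + z²/(2n))/1.030436 = 0.48203.
Radicand: p̂(1−p̂)/n + z²/(4n²) = 0.004623279 + 0.000140906 = 0.004764185.
Half-width = 1.282·√0.004764185/1.030436 = 0.08587.
Interval: 0.48203 ± 0.08587 → (0.3962, 0.5679).

(0.3962, 0.5679)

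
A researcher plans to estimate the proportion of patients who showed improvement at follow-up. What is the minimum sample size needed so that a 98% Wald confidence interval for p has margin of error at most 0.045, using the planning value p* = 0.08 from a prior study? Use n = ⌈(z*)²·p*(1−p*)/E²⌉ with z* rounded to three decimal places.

z* = 2.326 at the 98% level.
p*(1−p*) = 0.0736.
Required n before rounding: 5.410276 × 0.0736 / 0.045² = 196.640.
Rounding up, n = 197.

n = 197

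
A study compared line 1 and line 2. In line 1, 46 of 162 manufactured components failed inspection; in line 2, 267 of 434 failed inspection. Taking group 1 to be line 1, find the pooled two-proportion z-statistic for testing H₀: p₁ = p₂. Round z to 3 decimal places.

z = -7.205

Sample proportions: p̂₁ = 46/162 = 0.28395 and p̂₂ = 267/434 = 0.61521.
Pooling: p̂ = 313/596 = 0.52517.
Pooled SE = √[0.2493666·0.00847699] ≈ 0.045977.
z = -0.33126/0.045977 = -7.205.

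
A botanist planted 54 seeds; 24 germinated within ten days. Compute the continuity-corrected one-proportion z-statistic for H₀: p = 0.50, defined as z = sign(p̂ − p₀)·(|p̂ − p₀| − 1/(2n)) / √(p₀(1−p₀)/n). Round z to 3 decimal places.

Sample proportion p̂ = 24/54 = 0.44444. p̂ − p₀ = -0.055556.
Continuity correction 1/(2n) = 1/108 = 0.009259.
Corrected numerator: |-0.055556| − 0.009259 = 0.046297.
SE₀ = √(0.50·0.50/54) = 0.068041.
z = −0.046297/0.068041 = -0.680.

z = -0.680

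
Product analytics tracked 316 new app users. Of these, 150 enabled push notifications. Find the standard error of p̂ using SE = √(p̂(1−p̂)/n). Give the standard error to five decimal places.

Sample proportion p̂ = 150/316 = 0.47468.
p̂(1−p̂) = 0.47468·0.52532 = 0.249359.
SE = √(0.249359/316) = 0.02809.

SE = 0.02809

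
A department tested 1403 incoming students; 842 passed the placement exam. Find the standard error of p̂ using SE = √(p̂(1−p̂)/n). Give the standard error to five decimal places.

p̂ = 842/1403 = 0.60014.
p̂(1−p̂) = 0.239972.
Dividing by n and taking the root: √0.000171042 = 0.01308.

SE = 0.01308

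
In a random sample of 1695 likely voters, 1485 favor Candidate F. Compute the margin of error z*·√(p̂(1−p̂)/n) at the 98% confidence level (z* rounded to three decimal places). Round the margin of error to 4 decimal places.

p̂ = 1485/1695 = 0.87611.
Standard error of p̂: √(0.108544/1695) = √0.000064038 = 0.008002.
For 98% confidence, z* = 2.326.
Margin of error = z*·SE = 2.326 × 0.008002 = 0.0186.

ME = 0.0186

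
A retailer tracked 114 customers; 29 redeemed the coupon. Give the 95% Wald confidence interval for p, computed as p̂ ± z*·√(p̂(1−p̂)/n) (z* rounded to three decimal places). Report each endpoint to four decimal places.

The sample proportion is 29/114 = 0.25439.
SE = √(p̂(1−p̂)/n) = √(0.189674/114) = 0.040790.
For 95% confidence, z* = 1.960.
Margin = 1.960·0.040790 = 0.07995.
Interval: 0.25439 ± 0.07995 → (0.1744, 0.3343).

(0.1744, 0.3343)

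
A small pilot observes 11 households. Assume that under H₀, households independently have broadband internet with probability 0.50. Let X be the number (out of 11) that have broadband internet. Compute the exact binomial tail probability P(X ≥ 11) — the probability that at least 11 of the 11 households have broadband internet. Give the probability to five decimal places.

P = 0.00049

X is binomial with n = 11 and p = 0.50.
P(X ≥ 11) = C(11,11)·0.50^11·0.50^0.
= 0.000488 = 0.00049.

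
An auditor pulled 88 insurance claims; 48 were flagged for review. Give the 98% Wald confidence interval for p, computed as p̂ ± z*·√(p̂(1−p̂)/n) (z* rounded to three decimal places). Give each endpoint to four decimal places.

p̂ = 48/88 = 0.54545.
Standard error of p̂: √(0.247934/88) = √0.002817431 = 0.053079.
The 98% critical value is z* = 2.326.
Margin = 2.326·0.053079 = 0.12346.
Interval: 0.54545 ± 0.12346 → (0.4220, 0.6689).

(0.4220, 0.6689)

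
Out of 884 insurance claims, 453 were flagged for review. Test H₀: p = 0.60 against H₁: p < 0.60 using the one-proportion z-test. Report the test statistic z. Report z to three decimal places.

Sample proportion p̂ = 453/884 = 0.51244.
SE₀ = √(0.60·0.40/884) = 0.016477.
z = (p̂ − p₀)/SE = (0.51244 − 0.60)/0.016477 = -5.314.

z = -5.314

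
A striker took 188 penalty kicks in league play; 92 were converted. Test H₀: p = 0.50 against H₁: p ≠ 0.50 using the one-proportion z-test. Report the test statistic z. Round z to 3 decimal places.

z = -0.292

The sample proportion is 92/188 = 0.48936.
Under H₀, SE = √(p₀(1−p₀)/n) = √(0.50·0.50/188) = √0.001329787 = 0.036466.
z = (p̂ − p₀)/SE = (0.48936 − 0.50)/0.036466 = -0.292.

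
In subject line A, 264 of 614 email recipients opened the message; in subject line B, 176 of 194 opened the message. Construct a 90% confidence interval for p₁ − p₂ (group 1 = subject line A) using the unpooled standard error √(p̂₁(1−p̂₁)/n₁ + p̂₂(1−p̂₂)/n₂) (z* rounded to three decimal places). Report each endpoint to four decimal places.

p̂₁ = 264/614 = 0.42997, p̂₂ = 176/194 = 0.90722; p̂₁ − p̂₂ = -0.47725.
Unpooled SE = √(p̂₁(1−p̂₁)/n₁ + p̂₂(1−p̂₂)/n₂) = √(0.000399178 + 0.000433890) = 0.028863.
The 90% critical value is z* = 1.645. Margin of error = 0.04748.
CI: -0.47725 ± 0.04748 = (-0.5247, -0.4298).

(-0.5247, -0.4298)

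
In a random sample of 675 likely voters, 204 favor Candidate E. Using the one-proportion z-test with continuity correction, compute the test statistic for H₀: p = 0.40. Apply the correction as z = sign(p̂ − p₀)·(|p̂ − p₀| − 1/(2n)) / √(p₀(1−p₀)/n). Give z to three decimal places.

z = -5.146

p̂ = 204/675 = 0.30222. p̂ − p₀ = -0.097778.
Continuity correction 1/(2n) = 1/1350 = 0.000741.
Corrected numerator: |-0.097778| − 0.000741 = 0.097037.
Null standard error: √(0.40·0.60/675) = √0.000355556 = 0.018856.
z = −0.097037/0.018856 = -5.146.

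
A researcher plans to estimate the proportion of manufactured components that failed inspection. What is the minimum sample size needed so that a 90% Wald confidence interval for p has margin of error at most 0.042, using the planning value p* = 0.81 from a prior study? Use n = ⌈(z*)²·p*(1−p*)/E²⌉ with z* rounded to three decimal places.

n = 237

z* = 1.645 at the 90% level.
p*(1−p*) = 0.1539.
Required n before rounding: 2.706025 × 0.1539 / 0.042² = 236.087.
⌈236.087⌉ = 237.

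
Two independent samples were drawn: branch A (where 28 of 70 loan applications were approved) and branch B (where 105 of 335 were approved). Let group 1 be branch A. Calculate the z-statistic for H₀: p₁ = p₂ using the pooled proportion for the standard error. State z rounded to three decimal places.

p̂₁ = 28/70 = 0.40000, p̂₂ = 105/335 = 0.31343.
Pooling: p̂ = 133/405 = 0.32840.
Pooled SE = √[0.2205517·0.01727079] ≈ 0.061718.
z = 0.08657/0.061718 = 1.403.

z = 1.403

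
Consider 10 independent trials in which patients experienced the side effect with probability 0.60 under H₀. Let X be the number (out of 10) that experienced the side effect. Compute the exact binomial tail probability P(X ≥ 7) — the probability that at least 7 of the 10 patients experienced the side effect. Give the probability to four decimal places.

P = 0.3823

X is binomial with n = 10 and p = 0.60.
P(X ≥ 7) = C(10,7)·0.60^7·0.40^3 + C(10,8)·0.60^8·0.40^2 + C(10,9)·0.60^9·0.40^1 + C(10,10)·0.60^10·0.40^0.
= 0.214991 + 0.120932 + 0.040311 + 0.006047 = 0.3823.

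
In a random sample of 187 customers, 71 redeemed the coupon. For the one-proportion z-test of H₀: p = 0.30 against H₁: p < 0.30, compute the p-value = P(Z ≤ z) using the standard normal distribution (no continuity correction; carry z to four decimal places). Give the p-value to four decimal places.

p-value = 0.9913

The sample proportion is 71/187 = 0.37968.
Null standard error: √(0.30·0.70/187) = √0.001122995 = 0.033511.
Test statistic (full precision, shown to 4 dp): z = (71/187 − 0.30)/SE₀ ≈ 2.3777.
From the standard normal, P(Z ≤ z) = 0.9913.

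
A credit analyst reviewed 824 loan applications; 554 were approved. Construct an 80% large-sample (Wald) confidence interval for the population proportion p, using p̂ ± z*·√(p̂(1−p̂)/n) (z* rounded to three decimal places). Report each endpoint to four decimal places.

(0.6514, 0.6933)

The sample proportion is 554/824 = 0.67233.
SE(p̂) = √(0.67233·0.32767/824) = 0.016351.
For 80% confidence, z* = 1.282.
Margin of error: 1.282 × 0.016351 = 0.02096.
So the interval runs from 0.6514 to 0.6933.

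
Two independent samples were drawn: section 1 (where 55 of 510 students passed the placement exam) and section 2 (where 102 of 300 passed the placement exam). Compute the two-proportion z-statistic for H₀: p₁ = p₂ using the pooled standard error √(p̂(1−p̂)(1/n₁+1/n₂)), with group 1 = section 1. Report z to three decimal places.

p̂₁ = 55/510 = 0.10784, p̂₂ = 102/300 = 0.34000.
Pooling: p̂ = 157/810 = 0.19383.
Pooled SE = √[0.1562582·0.00529412] ≈ 0.028762.
z = -0.23216/0.028762 = -8.072.

z = -8.072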